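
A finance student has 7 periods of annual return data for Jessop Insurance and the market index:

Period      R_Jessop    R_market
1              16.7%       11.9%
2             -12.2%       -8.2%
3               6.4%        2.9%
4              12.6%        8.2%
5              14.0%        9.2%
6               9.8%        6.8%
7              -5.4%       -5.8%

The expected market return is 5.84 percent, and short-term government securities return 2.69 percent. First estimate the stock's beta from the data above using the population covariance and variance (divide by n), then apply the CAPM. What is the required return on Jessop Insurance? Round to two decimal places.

7.05%

Mean R_i = (16.7 − 12.2 + 6.4 + 12.6 + 14.0 + 9.8 − 5.4) / 7 = 5.9857%
Mean R_m = (11.9 − 8.2 + 2.9 + 8.2 + 9.2 + 6.8 − 5.8) / 7 = 3.5714%
Σ(R_i − R̄_i)(R_m − R̄_m) = 497.7671  ⇒  Cov = 497.7671 / 7 = 71.1096
Σ(R_m − R̄_m)² = 359.7343  ⇒  Var(R_m) = 359.7343 / 7 = 51.3906
β = Cov / Var(R_m) = 71.1096 / 51.3906 = 1.3837
MRP = 5.84% − 2.69% = 3.15%
E(R) = R_f + β × MRP = 2.69% + 1.3837 × 3.15% = 7.05%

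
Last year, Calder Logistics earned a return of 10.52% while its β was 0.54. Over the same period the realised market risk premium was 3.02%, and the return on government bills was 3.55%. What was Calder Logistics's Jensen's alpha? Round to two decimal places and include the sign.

CAPM benchmark = R_f + β(R_m − R_f) = 3.55% + 0.54 × 3.02% = 5.1808%
α = actual − benchmark = 10.52% − 5.1808% = +5.34%

+5.34%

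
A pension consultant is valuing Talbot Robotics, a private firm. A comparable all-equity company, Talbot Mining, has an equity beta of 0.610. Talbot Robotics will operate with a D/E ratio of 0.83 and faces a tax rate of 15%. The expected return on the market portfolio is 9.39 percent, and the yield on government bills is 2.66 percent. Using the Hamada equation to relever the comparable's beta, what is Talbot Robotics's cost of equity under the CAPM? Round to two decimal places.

β_L = β_U × [1 + (1 − t)(D/E)] = 0.610 × [1 + (1 − 0.15) × 0.83]
    = 0.610 × [1 + 0.85 × 0.83] = 0.610 × 1.7055 = 1.0404
MRP = 9.39% − 2.66% = 6.73%
E(R) = R_f + β_L × MRP = 2.66% + 1.0404 × 6.73% = 9.66%

9.66%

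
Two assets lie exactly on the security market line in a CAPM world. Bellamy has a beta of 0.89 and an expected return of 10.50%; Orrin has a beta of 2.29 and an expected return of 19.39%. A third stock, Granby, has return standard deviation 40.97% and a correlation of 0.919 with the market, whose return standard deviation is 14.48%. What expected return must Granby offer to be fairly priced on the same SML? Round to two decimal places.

21.36%

MRP = (19.39% − 10.50%) / (2.29 − 0.89) = 6.3500%
R_f = 10.50% − 0.89 × 6.3500% = 4.8485%
β_Granby = ρ·σ_i/σ_m = 0.919 × 40.97 / 14.48 = 2.6002
E(R_Granby) = R_f + β × MRP = 4.8485% + 2.6002 × 6.3500% = 21.36%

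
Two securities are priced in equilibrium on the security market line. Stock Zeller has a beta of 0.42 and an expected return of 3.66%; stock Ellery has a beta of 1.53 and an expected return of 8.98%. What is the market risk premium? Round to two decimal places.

4.79%

Both satisfy E(R) = R_f + β·MRP, so the slope of the SML is
MRP = (8.98% − 3.66%) / (1.53 − 0.42) = 5.32% / 1.11 = 4.7928%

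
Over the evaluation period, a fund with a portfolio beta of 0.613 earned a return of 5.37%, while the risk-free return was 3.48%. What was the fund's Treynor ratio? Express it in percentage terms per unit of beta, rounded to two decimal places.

3.08%

Treynor = (R_P − R_f) / β_P = (5.37% − 3.48%) / 0.6130 = 1.89% / 0.6130 = 3.08%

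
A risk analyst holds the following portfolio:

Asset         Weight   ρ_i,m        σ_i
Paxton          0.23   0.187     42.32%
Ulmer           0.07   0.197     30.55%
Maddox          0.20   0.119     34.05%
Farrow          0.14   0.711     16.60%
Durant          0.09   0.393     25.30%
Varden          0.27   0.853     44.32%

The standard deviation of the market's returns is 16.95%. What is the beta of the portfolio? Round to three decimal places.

0.933

β_Paxton = 0.187 × 42.32% / 16.95% = 0.4669
β_Ulmer = 0.197 × 30.55% / 16.95% = 0.3551
β_Maddox = 0.119 × 34.05% / 16.95% = 0.2391
β_Farrow = 0.711 × 16.60% / 16.95% = 0.6963
β_Durant = 0.393 × 25.30% / 16.95% = 0.5866
β_Varden = 0.853 × 44.32% / 16.95% = 2.2304
β_P = Σ w_i β_i = 0.23×0.4669 + 0.07×0.3551 + 0.20×0.2391 + 0.14×0.6963 + 0.09×0.5866 + 0.27×2.2304 = 0.9325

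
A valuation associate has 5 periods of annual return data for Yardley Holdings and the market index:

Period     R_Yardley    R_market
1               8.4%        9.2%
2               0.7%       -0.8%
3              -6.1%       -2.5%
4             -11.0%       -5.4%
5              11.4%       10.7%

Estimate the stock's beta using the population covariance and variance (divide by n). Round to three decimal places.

1.265

Mean R_i = (8.4 + 0.7 − 6.1 − 11.0 + 11.4) / 5 = 0.6800%
Mean R_m = (9.2 − 0.8 − 2.5 − 5.4 + 10.7) / 5 = 2.2400%
Σ(R_i − R̄_i)(R_m − R̄_m) = 265.7340  ⇒  Cov = 265.7340 / 5 = 53.1468
Σ(R_m − R̄_m)² = 210.0920  ⇒  Var(R_m) = 210.0920 / 5 = 42.0184
β = Cov / Var(R_m) = 53.1468 / 42.0184 = 1.2648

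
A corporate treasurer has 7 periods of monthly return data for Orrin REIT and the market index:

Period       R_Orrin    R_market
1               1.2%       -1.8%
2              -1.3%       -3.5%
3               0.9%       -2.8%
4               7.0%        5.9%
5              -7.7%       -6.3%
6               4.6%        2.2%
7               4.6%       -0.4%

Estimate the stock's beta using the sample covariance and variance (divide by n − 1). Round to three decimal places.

Mean R_i = (1.2 − 1.3 + 0.9 + 7.0 − 7.7 + 4.6 + 4.6) / 7 = 1.3286%
Mean R_m = (-1.8 − 3.5 − 2.8 + 5.9 − 6.3 + 2.2 − 0.4) / 7 = -0.9571%
Σ(R_i − R̄_i)(R_m − R̄_m) = 106.8614  ⇒  Cov = 106.8614 / 6 = 17.8102
Σ(R_m − R̄_m)² = 96.4171  ⇒  Var(R_m) = 96.4171 / 6 = 16.0695
β = Cov / Var(R_m) = 17.8102 / 16.0695 = 1.1083

1.108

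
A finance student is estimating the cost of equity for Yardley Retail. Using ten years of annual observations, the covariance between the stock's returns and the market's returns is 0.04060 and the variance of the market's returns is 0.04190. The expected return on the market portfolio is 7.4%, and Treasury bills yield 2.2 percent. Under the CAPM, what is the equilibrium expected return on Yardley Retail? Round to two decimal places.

7.24%

β = Cov(R_i, R_m) / Var(R_m) = 0.04060 / 0.04190 = 0.9690
MRP = 7.4% − 2.2% = 5.20%
E(R) = R_f + β × MRP = 2.2% + 0.9690 × 5.2% = 7.24%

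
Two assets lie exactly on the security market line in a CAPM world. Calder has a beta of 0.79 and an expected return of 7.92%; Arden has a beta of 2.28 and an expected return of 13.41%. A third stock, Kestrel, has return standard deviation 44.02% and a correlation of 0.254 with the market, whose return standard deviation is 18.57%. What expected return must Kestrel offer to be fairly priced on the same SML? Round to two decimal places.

7.23%

MRP = (13.41% − 7.92%) / (2.28 − 0.79) = 3.6846%
R_f = 7.92% − 0.79 × 3.6846% = 5.0092%
β_Kestrel = ρ·σ_i/σ_m = 0.254 × 44.02 / 18.57 = 0.6021
E(R_Kestrel) = R_f + β × MRP = 5.0092% + 0.6021 × 3.6846% = 7.23%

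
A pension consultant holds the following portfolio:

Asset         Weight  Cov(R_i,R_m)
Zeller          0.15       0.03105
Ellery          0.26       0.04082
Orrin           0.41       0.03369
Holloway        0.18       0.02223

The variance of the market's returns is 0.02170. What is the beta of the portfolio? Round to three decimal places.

β_Zeller = 0.03105 / 0.02170 = 1.4309
β_Ellery = 0.04082 / 0.02170 = 1.8811
β_Orrin = 0.03369 / 0.02170 = 1.5525
β_Holloway = 0.02223 / 0.02170 = 1.0244
β_P = Σ w_i β_i = 0.15×1.4309 + 0.26×1.8811 + 0.41×1.5525 + 0.18×1.0244 = 1.5246

1.525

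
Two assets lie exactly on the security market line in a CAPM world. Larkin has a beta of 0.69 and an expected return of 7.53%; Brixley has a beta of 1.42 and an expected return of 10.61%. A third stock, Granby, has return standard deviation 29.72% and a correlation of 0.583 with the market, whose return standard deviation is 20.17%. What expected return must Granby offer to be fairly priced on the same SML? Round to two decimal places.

8.24%

MRP = (10.61% − 7.53%) / (1.42 − 0.69) = 4.2192%
R_f = 7.53% − 0.69 × 4.2192% = 4.6188%
β_Granby = ρ·σ_i/σ_m = 0.583 × 29.72 / 20.17 = 0.8590
E(R_Granby) = R_f + β × MRP = 4.6188% + 0.8590 × 4.2192% = 8.24%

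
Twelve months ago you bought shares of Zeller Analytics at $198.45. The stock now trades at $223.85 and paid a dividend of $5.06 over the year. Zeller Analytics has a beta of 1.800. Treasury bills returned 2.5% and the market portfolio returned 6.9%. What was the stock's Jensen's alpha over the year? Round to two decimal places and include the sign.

Realised HPR = (P1 + D1 − P0) / P0 = (223.85 + 5.06 − 198.45) / 198.45 = 30.46 / 198.45 = 15.3490%
MRP = 6.9% − 2.5% = 4.40%
CAPM required = R_f + β·MRP = 2.5% + 1.800 × 4.4% = 10.4200%
α = realised − required = 15.3490% − 10.4200% = +4.93%

+4.93%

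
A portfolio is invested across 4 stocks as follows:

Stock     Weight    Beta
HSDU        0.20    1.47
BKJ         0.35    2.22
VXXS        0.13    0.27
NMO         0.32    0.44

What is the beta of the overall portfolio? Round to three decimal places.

β_P = Σ w_i β_i = 0.20×1.47 + 0.35×2.22 + 0.13×0.27 + 0.32×0.44 = 1.2469

1.247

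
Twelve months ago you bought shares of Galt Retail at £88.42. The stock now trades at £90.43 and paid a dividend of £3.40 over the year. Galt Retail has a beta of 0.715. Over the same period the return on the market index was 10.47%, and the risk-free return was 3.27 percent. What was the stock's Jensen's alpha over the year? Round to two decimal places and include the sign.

-2.30%

Realised HPR = (P1 + D1 − P0) / P0 = (90.43 + 3.40 − 88.42) / 88.42 = 5.41 / 88.42 = 6.1185%
MRP = 10.47% − 3.27% = 7.20%
CAPM required = R_f + β·MRP = 3.27% + 0.715 × 7.20% = 8.41800%
α = realised − required = 6.1185% − 8.41800% = -2.30%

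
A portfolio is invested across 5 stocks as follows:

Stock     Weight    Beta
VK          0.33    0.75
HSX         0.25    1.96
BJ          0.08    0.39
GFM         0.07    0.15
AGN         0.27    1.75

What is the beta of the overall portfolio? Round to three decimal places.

1.252

β_P = Σ w_i β_i = 0.33×0.75 + 0.25×1.96 + 0.08×0.39 + 0.07×0.15 + 0.27×1.75 = 1.2517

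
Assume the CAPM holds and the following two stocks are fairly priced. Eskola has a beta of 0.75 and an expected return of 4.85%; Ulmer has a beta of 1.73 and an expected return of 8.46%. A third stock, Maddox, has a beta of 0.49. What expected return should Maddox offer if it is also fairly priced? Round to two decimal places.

MRP (SML slope) = (8.46% − 4.85%) / (1.73 − 0.75) = 3.61% / 0.98 = 3.6837%
R_f (intercept) = 4.85% − 0.75 × 3.6837% = 2.0872%
E(R_Maddox) = R_f + β × MRP = 2.0872% + 0.49 × 3.6837% = 3.89%

3.89%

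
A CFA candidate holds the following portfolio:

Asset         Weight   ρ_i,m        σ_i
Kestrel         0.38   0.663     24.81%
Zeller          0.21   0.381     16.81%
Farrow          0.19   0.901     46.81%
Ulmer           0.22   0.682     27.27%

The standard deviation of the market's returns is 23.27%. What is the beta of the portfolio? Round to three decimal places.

0.847

β_Kestrel = 0.663 × 24.81% / 23.27% = 0.7069
β_Zeller = 0.381 × 16.81% / 23.27% = 0.2752
β_Farrow = 0.901 × 46.81% / 23.27% = 1.8125
β_Ulmer = 0.682 × 27.27% / 23.27% = 0.7992
β_P = Σ w_i β_i = 0.38×0.7069 + 0.21×0.2752 + 0.19×1.8125 + 0.22×0.7992 = 0.8466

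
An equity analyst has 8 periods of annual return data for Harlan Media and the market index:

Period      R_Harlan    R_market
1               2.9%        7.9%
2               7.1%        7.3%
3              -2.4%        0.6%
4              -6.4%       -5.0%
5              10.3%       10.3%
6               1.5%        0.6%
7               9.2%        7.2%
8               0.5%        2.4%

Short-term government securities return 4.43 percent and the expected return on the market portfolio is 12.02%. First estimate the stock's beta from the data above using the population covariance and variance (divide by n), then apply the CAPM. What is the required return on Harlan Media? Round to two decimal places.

12.36%

Mean R_i = (2.9 + 7.1 − 2.4 − 6.4 + 10.3 + 1.5 + 9.2 + 0.5) / 8 = 2.8375%
Mean R_m = (7.9 + 7.3 + 0.6 − 5.0 + 10.3 + 0.6 + 7.2 + 2.4) / 8 = 3.9125%
Σ(R_i − R̄_i)(R_m − R̄_m) = 190.9163  ⇒  Cov = 190.9163 / 8 = 23.8645
Σ(R_m − R̄_m)² = 182.6488  ⇒  Var(R_m) = 182.6488 / 8 = 22.8311
β = Cov / Var(R_m) = 23.8645 / 22.8311 = 1.0453
MRP = 12.02% − 4.43% = 7.59%
E(R) = R_f + β × MRP = 4.43% + 1.0453 × 7.59% = 12.36%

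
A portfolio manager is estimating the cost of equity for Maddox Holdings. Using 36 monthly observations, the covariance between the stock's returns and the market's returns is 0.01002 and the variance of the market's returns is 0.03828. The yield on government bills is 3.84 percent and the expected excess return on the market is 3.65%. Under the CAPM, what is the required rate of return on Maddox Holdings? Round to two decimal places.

β = Cov(R_i, R_m) / Var(R_m) = 0.01002 / 0.03828 = 0.2618
E(R) = R_f + β × MRP = 3.84% + 0.2618 × 3.65% = 4.80%

4.80%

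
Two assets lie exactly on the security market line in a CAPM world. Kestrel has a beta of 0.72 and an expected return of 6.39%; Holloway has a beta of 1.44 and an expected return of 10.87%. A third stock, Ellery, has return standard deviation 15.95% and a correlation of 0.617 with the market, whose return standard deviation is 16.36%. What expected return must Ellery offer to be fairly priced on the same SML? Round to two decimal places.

MRP = (10.87% − 6.39%) / (1.44 − 0.72) = 6.2222%
R_f = 6.39% − 0.72 × 6.2222% = 1.9100%
β_Ellery = ρ·σ_i/σ_m = 0.617 × 15.95 / 16.36 = 0.6015
E(R_Ellery) = R_f + β × MRP = 1.9100% + 0.6015 × 6.2222% = 5.65%

5.65%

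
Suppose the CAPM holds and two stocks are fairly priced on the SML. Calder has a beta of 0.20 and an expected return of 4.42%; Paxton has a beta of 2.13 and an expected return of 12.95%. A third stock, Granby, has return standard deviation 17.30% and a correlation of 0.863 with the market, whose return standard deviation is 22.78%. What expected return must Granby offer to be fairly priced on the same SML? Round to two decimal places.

MRP = (12.95% − 4.42%) / (2.13 − 0.20) = 4.4197%
R_f = 4.42% − 0.20 × 4.4197% = 3.5361%
β_Granby = ρ·σ_i/σ_m = 0.863 × 17.30 / 22.78 = 0.6554
E(R_Granby) = R_f + β × MRP = 3.5361% + 0.6554 × 4.4197% = 6.43%

6.43%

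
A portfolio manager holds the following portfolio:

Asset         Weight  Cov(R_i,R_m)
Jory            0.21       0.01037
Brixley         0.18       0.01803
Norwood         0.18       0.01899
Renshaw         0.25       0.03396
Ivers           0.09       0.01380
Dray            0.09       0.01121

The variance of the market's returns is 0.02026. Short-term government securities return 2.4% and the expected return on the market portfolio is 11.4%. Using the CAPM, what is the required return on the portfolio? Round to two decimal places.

β_Jory = 0.01037 / 0.02026 = 0.5118
β_Brixley = 0.01803 / 0.02026 = 0.8899
β_Norwood = 0.01899 / 0.02026 = 0.9373
β_Renshaw = 0.03396 / 0.02026 = 1.6762
β_Ivers = 0.01380 / 0.02026 = 0.6811
β_Dray = 0.01121 / 0.02026 = 0.5533
β_P = Σ w_i β_i = 0.21×0.5118 + 0.18×0.8899 + 0.18×0.9373 + 0.25×1.6762 + 0.09×0.6811 + 0.09×0.5533 = 0.9665
MRP = 11.4% − 2.4% = 9.00%
E(R_P) = R_f + β_P × MRP = 2.4% + 0.9665 × 9.0% = 11.10%

11.10%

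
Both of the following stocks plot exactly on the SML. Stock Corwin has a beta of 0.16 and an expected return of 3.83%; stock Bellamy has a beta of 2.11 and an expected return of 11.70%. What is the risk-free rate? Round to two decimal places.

3.18%

Both satisfy E(R) = R_f + β·MRP, so the slope of the SML is
MRP = (11.70% − 3.83%) / (2.11 − 0.16) = 7.87% / 1.95 = 4.0359%
R_f = E(R_Corwin) − β_Corwin·MRP = 3.83% − 0.16 × 4.0359% = 3.1843%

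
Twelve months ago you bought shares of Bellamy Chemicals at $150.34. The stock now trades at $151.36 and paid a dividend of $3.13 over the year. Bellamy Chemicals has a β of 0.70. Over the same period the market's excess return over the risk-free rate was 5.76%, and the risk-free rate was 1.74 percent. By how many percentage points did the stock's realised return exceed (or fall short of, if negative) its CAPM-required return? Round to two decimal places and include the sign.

-3.01%

Realised HPR = (P1 + D1 − P0) / P0 = (151.36 + 3.13 − 150.34) / 150.34 = 4.15 / 150.34 = 2.7604%
CAPM required = R_f + β·MRP = 1.74% + 0.70 × 5.76% = 5.7720%
α = realised − required = 2.7604% − 5.7720% = -3.01%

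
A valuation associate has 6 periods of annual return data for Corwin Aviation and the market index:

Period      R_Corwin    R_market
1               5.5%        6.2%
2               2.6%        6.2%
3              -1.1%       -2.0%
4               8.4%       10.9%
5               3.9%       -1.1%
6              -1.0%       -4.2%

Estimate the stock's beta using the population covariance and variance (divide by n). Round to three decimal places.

Mean R_i = (5.5 + 2.6 − 1.1 + 8.4 + 3.9 − 1.0) / 6 = 3.0500%
Mean R_m = (6.2 + 6.2 − 2.0 + 10.9 − 1.1 − 4.2) / 6 = 2.6667%
Σ(R_i − R̄_i)(R_m − R̄_m) = 95.0900  ⇒  Cov = 95.0900 / 6 = 15.8483
Σ(R_m − R̄_m)² = 175.8733  ⇒  Var(R_m) = 175.8733 / 6 = 29.3122
β = Cov / Var(R_m) = 15.8483 / 29.3122 = 0.5407

0.541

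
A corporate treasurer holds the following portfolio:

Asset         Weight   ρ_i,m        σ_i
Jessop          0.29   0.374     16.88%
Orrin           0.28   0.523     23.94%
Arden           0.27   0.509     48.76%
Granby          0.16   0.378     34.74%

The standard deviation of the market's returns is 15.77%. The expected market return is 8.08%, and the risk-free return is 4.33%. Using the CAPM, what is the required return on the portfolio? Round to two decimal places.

β_Jessop = 0.374 × 16.88% / 15.77% = 0.4003
β_Orrin = 0.523 × 23.94% / 15.77% = 0.7940
β_Arden = 0.509 × 48.76% / 15.77% = 1.5738
β_Granby = 0.378 × 34.74% / 15.77% = 0.8327
β_P = Σ w_i β_i = 0.29×0.4003 + 0.28×0.7940 + 0.27×1.5738 + 0.16×0.8327 = 0.8966
MRP = 8.08% − 4.33% = 3.75%
E(R_P) = R_f + β_P × MRP = 4.33% + 0.8966 × 3.75% = 7.69%

7.69%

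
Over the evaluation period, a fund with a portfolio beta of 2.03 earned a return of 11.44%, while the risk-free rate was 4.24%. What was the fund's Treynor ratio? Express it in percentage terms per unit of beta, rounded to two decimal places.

3.55%

Treynor = (R_P − R_f) / β_P = (11.44% − 4.24%) / 2.0300 = 7.20% / 2.0300 = 3.55%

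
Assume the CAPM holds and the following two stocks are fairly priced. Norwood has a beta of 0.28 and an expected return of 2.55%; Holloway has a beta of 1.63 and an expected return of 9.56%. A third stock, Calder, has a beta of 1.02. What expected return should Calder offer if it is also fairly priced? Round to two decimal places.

MRP (SML slope) = (9.56% − 2.55%) / (1.63 − 0.28) = 7.01% / 1.35 = 5.1926%
R_f (intercept) = 2.55% − 0.28 × 5.1926% = 1.0961%
E(R_Calder) = R_f + β × MRP = 1.0961% + 1.02 × 5.1926% = 6.39%

6.39%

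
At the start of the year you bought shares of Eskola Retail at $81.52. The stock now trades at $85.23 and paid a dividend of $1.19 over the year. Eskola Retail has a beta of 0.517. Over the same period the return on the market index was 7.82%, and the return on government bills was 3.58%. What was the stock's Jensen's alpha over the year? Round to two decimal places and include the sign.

+0.24%

Realised HPR = (P1 + D1 − P0) / P0 = (85.23 + 1.19 − 81.52) / 81.52 = 4.90 / 81.52 = 6.0108%
MRP = 7.82% − 3.58% = 4.24%
CAPM required = R_f + β·MRP = 3.58% + 0.517 × 4.24% = 5.77208%
α = realised − required = 6.0108% − 5.77208% = +0.24%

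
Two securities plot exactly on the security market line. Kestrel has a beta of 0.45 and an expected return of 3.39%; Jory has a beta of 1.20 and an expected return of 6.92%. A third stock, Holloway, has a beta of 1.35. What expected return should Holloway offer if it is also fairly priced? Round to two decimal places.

MRP (SML slope) = (6.92% − 3.39%) / (1.20 − 0.45) = 3.53% / 0.75 = 4.7067%
R_f (intercept) = 3.39% − 0.45 × 4.7067% = 1.2720%
E(R_Holloway) = R_f + β × MRP = 1.2720% + 1.35 × 4.7067% = 7.63%

7.63%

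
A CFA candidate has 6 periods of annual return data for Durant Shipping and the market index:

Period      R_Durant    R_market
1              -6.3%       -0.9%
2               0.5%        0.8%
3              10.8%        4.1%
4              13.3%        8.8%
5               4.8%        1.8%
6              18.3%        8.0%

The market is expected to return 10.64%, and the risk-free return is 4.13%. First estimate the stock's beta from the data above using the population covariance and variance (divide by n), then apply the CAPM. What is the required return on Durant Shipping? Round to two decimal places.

Mean R_i = (-6.3 + 0.5 + 10.8 + 13.3 + 4.8 + 18.3) / 6 = 6.9000%
Mean R_m = (-0.9 + 0.8 + 4.1 + 8.8 + 1.8 + 8.0) / 6 = 3.7667%
Σ(R_i − R̄_i)(R_m − R̄_m) = 166.4900  ⇒  Cov = 166.4900 / 6 = 27.7483
Σ(R_m − R̄_m)² = 77.8133  ⇒  Var(R_m) = 77.8133 / 6 = 12.9689
β = Cov / Var(R_m) = 27.7483 / 12.9689 = 2.1396
MRP = 10.64% − 4.13% = 6.51%
E(R) = R_f + β × MRP = 4.13% + 2.1396 × 6.51% = 18.06%

18.06%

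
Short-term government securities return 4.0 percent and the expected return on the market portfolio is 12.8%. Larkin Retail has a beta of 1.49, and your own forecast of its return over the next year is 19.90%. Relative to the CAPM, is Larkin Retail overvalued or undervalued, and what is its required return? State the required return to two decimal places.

Undervalued; required return 17.11%

MRP = 12.8% − 4.0% = 8.80%
Required return = R_f + β·MRP = 4.0% + 1.49 × 8.8% = 17.11%
Forecast 19.90% > required 17.11% → the stock plots above the SML → undervalued.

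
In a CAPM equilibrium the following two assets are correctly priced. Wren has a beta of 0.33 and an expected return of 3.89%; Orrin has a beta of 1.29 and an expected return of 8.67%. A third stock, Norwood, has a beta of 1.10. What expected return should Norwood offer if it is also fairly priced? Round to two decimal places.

7.72%

MRP (SML slope) = (8.67% − 3.89%) / (1.29 − 0.33) = 4.78% / 0.96 = 4.9792%
R_f (intercept) = 3.89% − 0.33 × 4.9792% = 2.2469%
E(R_Norwood) = R_f + β × MRP = 2.2469% + 1.10 × 4.9792% = 7.72%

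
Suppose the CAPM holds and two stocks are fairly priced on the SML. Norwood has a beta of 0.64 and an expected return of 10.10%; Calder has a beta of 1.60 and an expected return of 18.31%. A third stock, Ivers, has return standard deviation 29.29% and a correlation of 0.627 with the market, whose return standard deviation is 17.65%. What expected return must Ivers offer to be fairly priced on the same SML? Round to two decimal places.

13.53%

MRP = (18.31% − 10.10%) / (1.60 − 0.64) = 8.5521%
R_f = 10.10% − 0.64 × 8.5521% = 4.6267%
β_Ivers = ρ·σ_i/σ_m = 0.627 × 29.29 / 17.65 = 1.0405
E(R_Ivers) = R_f + β × MRP = 4.6267% + 1.0405 × 8.5521% = 13.53%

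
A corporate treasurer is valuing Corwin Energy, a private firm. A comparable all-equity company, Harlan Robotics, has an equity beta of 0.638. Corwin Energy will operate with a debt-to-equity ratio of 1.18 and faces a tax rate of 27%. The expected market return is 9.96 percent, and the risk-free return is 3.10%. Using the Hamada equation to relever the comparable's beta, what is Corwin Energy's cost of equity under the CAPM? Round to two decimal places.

β_L = β_U × [1 + (1 − t)(D/E)] = 0.638 × [1 + (1 − 0.27) × 1.18]
    = 0.638 × [1 + 0.73 × 1.18] = 0.638 × 1.8614 = 1.1876
MRP = 9.96% − 3.10% = 6.86%
E(R) = R_f + β_L × MRP = 3.10% + 1.1876 × 6.86% = 11.25%

11.25%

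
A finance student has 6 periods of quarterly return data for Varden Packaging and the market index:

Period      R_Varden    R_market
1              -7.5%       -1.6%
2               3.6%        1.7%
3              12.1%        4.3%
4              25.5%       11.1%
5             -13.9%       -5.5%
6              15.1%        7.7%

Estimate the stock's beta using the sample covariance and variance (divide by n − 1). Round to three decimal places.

2.401

Mean R_i = (-7.5 + 3.6 + 12.1 + 25.5 − 13.9 + 15.1) / 6 = 5.8167%
Mean R_m = (-1.6 + 1.7 + 4.3 + 11.1 − 5.5 + 7.7) / 6 = 2.9500%
Σ(R_i − R̄_i)(R_m − R̄_m) = 442.9650  ⇒  Cov = 442.9650 / 5 = 88.5930
Σ(R_m − R̄_m)² = 184.4750  ⇒  Var(R_m) = 184.4750 / 5 = 36.8950
β = Cov / Var(R_m) = 88.5930 / 36.8950 = 2.4012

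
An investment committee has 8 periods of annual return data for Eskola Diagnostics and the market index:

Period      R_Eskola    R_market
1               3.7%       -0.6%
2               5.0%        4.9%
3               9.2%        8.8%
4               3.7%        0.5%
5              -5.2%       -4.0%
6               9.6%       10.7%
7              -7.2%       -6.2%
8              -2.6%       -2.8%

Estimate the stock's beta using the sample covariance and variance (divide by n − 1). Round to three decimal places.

Mean R_i = (3.7 + 5.0 + 9.2 + 3.7 − 5.2 + 9.6 − 7.2 − 2.6) / 8 = 2.0250%
Mean R_m = (-0.6 + 4.9 + 8.8 + 0.5 − 4.0 + 10.7 − 6.2 − 2.8) / 8 = 1.4125%
Σ(R_i − R̄_i)(R_m − R̄_m) = 257.6475  ⇒  Cov = 257.6475 / 7 = 36.8068
Σ(R_m − R̄_m)² = 262.8688  ⇒  Var(R_m) = 262.8688 / 7 = 37.5527
β = Cov / Var(R_m) = 36.8068 / 37.5527 = 0.9801

0.980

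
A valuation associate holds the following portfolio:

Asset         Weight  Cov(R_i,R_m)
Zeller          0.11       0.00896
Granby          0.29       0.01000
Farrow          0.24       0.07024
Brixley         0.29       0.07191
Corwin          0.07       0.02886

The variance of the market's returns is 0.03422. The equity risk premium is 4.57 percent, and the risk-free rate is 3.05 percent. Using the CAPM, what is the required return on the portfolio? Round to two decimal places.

β_Zeller = 0.00896 / 0.03422 = 0.2618
β_Granby = 0.01000 / 0.03422 = 0.2922
β_Farrow = 0.07024 / 0.03422 = 2.0526
β_Brixley = 0.07191 / 0.03422 = 2.1014
β_Corwin = 0.02886 / 0.03422 = 0.8434
β_P = Σ w_i β_i = 0.11×0.2618 + 0.29×0.2922 + 0.24×2.0526 + 0.29×2.1014 + 0.07×0.8434 = 1.2746
E(R_P) = R_f + β_P × MRP = 3.05% + 1.2746 × 4.57% = 8.87%

8.87%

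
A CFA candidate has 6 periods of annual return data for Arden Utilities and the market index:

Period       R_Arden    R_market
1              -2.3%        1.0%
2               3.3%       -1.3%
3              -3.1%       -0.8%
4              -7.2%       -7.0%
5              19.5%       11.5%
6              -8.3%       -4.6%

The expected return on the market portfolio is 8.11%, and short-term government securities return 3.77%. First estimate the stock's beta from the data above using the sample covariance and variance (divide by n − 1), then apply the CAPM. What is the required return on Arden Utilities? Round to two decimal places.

Mean R_i = (-2.3 + 3.3 − 3.1 − 7.2 + 19.5 − 8.3) / 6 = 0.3167%
Mean R_m = (1.0 − 1.3 − 0.8 − 7.0 + 11.5 − 4.6) / 6 = -0.2000%
Σ(R_i − R̄_i)(R_m − R̄_m) = 309.1000  ⇒  Cov = 309.1000 / 5 = 61.8200
Σ(R_m − R̄_m)² = 205.5000  ⇒  Var(R_m) = 205.5000 / 5 = 41.1000
β = Cov / Var(R_m) = 61.8200 / 41.1000 = 1.5041
MRP = 8.11% − 3.77% = 4.34%
E(R) = R_f + β × MRP = 3.77% + 1.5041 × 4.34% = 10.30%

10.30%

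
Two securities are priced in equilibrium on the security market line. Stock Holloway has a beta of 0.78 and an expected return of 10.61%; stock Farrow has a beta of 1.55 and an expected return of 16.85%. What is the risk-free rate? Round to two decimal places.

4.29%

Both satisfy E(R) = R_f + β·MRP, so the slope of the SML is
MRP = (16.85% − 10.61%) / (1.55 − 0.78) = 6.24% / 0.77 = 8.1039%
R_f = E(R_Holloway) − β_Holloway·MRP = 10.61% − 0.78 × 8.1039% = 4.2890%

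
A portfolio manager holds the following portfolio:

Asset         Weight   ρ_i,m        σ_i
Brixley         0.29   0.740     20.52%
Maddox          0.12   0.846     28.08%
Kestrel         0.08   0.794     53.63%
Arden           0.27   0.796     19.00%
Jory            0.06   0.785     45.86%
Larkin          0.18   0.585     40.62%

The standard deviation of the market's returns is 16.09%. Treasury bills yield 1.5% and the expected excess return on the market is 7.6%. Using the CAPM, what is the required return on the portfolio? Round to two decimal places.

11.50%

β_Brixley = 0.740 × 20.52% / 16.09% = 0.9437
β_Maddox = 0.846 × 28.08% / 16.09% = 1.4764
β_Kestrel = 0.794 × 53.63% / 16.09% = 2.6465
β_Arden = 0.796 × 19.00% / 16.09% = 0.9400
β_Jory = 0.785 × 45.86% / 16.09% = 2.2374
β_Larkin = 0.585 × 40.62% / 16.09% = 1.4769
β_P = Σ w_i β_i = 0.29×0.9437 + 0.12×1.4764 + 0.08×2.6465 + 0.27×0.9400 + 0.06×2.2374 + 0.18×1.4769 = 1.3164
E(R_P) = R_f + β_P × MRP = 1.5% + 1.3164 × 7.6% = 11.50%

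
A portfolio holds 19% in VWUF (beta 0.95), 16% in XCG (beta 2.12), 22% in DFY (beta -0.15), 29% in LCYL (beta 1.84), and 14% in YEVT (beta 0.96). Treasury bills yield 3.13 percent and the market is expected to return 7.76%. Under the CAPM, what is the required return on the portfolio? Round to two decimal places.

8.48%

β_P = Σ w_i β_i = 0.19×0.95 + 0.16×2.12 + 0.22×-0.15 + 0.29×1.84 + 0.14×0.96 = 1.1547
MRP = 7.76% − 3.13% = 4.63%
E(R_P) = R_f + β_P × MRP = 3.13% + 1.1547 × 4.63% = 8.48%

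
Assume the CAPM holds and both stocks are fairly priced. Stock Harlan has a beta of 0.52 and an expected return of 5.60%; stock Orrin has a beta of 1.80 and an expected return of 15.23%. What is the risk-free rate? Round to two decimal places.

Both satisfy E(R) = R_f + β·MRP, so the slope of the SML is
MRP = (15.23% − 5.60%) / (1.80 − 0.52) = 9.63% / 1.28 = 7.5234%
R_f = E(R_Harlan) − β_Harlan·MRP = 5.60% − 0.52 × 7.5234% = 1.6878%

1.69%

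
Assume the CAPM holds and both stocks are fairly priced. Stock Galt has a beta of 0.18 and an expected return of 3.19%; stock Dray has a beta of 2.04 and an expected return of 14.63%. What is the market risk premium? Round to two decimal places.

6.15%

Both satisfy E(R) = R_f + β·MRP, so the slope of the SML is
MRP = (14.63% − 3.19%) / (2.04 − 0.18) = 11.44% / 1.86 = 6.1505%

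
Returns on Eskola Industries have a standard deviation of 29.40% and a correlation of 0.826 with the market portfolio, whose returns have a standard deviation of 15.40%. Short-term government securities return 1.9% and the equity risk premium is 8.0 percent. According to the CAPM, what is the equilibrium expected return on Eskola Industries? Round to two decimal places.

14.52%

β = ρ × σ_i / σ_m = 0.826 × 29.40% / 15.40% = 1.5769
E(R) = 1.9% + 1.5769 × 8.0% = 14.52%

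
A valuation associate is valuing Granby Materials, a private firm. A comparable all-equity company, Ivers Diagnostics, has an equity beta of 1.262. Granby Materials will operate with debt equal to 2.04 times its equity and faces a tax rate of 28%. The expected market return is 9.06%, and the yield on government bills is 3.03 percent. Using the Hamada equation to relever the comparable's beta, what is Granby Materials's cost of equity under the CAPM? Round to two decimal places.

21.82%

β_L = β_U × [1 + (1 − t)(D/E)] = 1.262 × [1 + (1 − 0.28) × 2.04]
    = 1.262 × [1 + 0.72 × 2.04] = 1.262 × 2.4688 = 3.1156
MRP = 9.06% − 3.03% = 6.03%
E(R) = R_f + β_L × MRP = 3.03% + 3.1156 × 6.03% = 21.82%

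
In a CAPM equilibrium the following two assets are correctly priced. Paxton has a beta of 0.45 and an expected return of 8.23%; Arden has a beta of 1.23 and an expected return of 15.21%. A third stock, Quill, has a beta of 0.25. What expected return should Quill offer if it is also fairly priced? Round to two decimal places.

6.44%

MRP (SML slope) = (15.21% − 8.23%) / (1.23 − 0.45) = 6.98% / 0.78 = 8.9487%
R_f (intercept) = 8.23% − 0.45 × 8.9487% = 4.2031%
E(R_Quill) = R_f + β × MRP = 4.2031% + 0.25 × 8.9487% = 6.44%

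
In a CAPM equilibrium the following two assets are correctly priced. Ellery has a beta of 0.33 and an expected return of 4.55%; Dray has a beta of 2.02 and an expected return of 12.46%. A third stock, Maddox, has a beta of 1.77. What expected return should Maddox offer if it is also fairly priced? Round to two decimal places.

MRP (SML slope) = (12.46% − 4.55%) / (2.02 − 0.33) = 7.91% / 1.69 = 4.6805%
R_f (intercept) = 4.55% − 0.33 × 4.6805% = 3.0054%
E(R_Maddox) = R_f + β × MRP = 3.0054% + 1.77 × 4.6805% = 11.29%

11.29%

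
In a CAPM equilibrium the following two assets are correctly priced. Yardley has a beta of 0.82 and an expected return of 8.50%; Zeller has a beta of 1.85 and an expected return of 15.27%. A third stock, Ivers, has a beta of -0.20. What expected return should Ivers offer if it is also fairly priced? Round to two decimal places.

MRP (SML slope) = (15.27% − 8.50%) / (1.85 − 0.82) = 6.77% / 1.03 = 6.5728%
R_f (intercept) = 8.50% − 0.82 × 6.5728% = 3.1103%
E(R_Ivers) = R_f + β × MRP = 3.1103% + -0.20 × 6.5728% = 1.80%

1.80%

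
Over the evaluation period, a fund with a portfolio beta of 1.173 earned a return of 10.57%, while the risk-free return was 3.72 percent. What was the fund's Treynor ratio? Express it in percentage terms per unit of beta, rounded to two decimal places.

Treynor = (R_P − R_f) / β_P = (10.57% − 3.72%) / 1.1730 = 6.85% / 1.1730 = 5.84%

5.84%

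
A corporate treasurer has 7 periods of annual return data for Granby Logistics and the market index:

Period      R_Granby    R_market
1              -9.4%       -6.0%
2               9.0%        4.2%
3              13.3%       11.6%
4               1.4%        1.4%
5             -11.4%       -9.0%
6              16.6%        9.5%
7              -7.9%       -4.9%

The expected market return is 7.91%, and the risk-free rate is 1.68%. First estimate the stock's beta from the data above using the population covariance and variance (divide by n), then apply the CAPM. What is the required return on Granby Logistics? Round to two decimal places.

Mean R_i = (-9.4 + 9.0 + 13.3 + 1.4 − 11.4 + 16.6 − 7.9) / 7 = 1.6571%
Mean R_m = (-6.0 + 4.2 + 11.6 + 1.4 − 9.0 + 9.5 − 4.9) / 7 = 0.9714%
Σ(R_i − R̄_i)(R_m − R̄_m) = 538.1814  ⇒  Cov = 538.1814 / 7 = 76.8831
Σ(R_m − R̄_m)² = 378.8143  ⇒  Var(R_m) = 378.8143 / 7 = 54.1163
β = Cov / Var(R_m) = 76.8831 / 54.1163 = 1.4207
MRP = 7.91% − 1.68% = 6.23%
E(R) = R_f + β × MRP = 1.68% + 1.4207 × 6.23% = 10.53%

10.53%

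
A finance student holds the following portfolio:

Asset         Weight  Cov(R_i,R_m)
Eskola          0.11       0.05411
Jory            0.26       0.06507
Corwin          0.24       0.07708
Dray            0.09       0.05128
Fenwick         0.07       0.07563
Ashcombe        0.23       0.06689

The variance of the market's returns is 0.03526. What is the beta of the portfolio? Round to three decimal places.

1.891

β_Eskola = 0.05411 / 0.03526 = 1.5346
β_Jory = 0.06507 / 0.03526 = 1.8454
β_Corwin = 0.07708 / 0.03526 = 2.1860
β_Dray = 0.05128 / 0.03526 = 1.4543
β_Fenwick = 0.07563 / 0.03526 = 2.1449
β_Ashcombe = 0.06689 / 0.03526 = 1.8971
β_P = Σ w_i β_i = 0.11×1.5346 + 0.26×1.8454 + 0.24×2.1860 + 0.09×1.4543 + 0.07×2.1449 + 0.23×1.8971 = 1.8906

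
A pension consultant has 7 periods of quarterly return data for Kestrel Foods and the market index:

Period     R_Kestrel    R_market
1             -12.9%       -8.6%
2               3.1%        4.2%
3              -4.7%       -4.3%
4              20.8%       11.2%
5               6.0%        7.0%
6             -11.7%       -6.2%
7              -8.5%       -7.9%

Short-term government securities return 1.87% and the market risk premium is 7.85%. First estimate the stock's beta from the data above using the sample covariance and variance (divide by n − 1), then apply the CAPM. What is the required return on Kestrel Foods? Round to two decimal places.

13.24%

Mean R_i = (-12.9 + 3.1 − 4.7 + 20.8 + 6.0 − 11.7 − 8.5) / 7 = -1.1286%
Mean R_m = (-8.6 + 4.2 − 4.3 + 11.2 + 7.0 − 6.2 − 7.9) / 7 = -0.6571%
Σ(R_i − R̄_i)(R_m − R̄_m) = 553.6286  ⇒  Cov = 553.6286 / 6 = 92.2714
Σ(R_m − R̄_m)² = 382.3571  ⇒  Var(R_m) = 382.3571 / 6 = 63.7262
β = Cov / Var(R_m) = 92.2714 / 63.7262 = 1.4479
E(R) = R_f + β × MRP = 1.87% + 1.4479 × 7.85% = 13.24%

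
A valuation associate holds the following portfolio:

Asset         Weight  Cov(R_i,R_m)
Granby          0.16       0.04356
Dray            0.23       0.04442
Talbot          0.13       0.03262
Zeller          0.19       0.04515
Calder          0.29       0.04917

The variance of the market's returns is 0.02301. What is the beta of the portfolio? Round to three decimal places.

β_Granby = 0.04356 / 0.02301 = 1.8931
β_Dray = 0.04442 / 0.02301 = 1.9305
β_Talbot = 0.03262 / 0.02301 = 1.4176
β_Zeller = 0.04515 / 0.02301 = 1.9622
β_Calder = 0.04917 / 0.02301 = 2.1369
β_P = Σ w_i β_i = 0.16×1.8931 + 0.23×1.9305 + 0.13×1.4176 + 0.19×1.9622 + 0.29×2.1369 = 1.9237

1.924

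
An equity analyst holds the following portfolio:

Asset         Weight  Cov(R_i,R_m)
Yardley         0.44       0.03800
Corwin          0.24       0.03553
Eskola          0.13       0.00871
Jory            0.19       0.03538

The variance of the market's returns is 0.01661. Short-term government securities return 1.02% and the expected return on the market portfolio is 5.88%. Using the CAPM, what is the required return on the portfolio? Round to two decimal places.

β_Yardley = 0.03800 / 0.01661 = 2.2878
β_Corwin = 0.03553 / 0.01661 = 2.1391
β_Eskola = 0.00871 / 0.01661 = 0.5244
β_Jory = 0.03538 / 0.01661 = 2.1300
β_P = Σ w_i β_i = 0.44×2.2878 + 0.24×2.1391 + 0.13×0.5244 + 0.19×2.1300 = 1.9929
MRP = 5.88% − 1.02% = 4.86%
E(R_P) = R_f + β_P × MRP = 1.02% + 1.9929 × 4.86% = 10.71%

10.71%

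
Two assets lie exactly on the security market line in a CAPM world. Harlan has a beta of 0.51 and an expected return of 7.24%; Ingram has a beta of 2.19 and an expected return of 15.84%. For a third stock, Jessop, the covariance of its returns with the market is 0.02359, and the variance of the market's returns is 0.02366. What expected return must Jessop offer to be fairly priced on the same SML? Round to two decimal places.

9.73%

MRP = (15.84% − 7.24%) / (2.19 − 0.51) = 5.1190%
R_f = 7.24% − 0.51 × 5.1190% = 4.6293%
β_Jessop = Cov / Var(R_m) = 0.02359 / 0.02366 = 0.9970
E(R_Jessop) = R_f + β × MRP = 4.6293% + 0.9970 × 5.1190% = 9.73%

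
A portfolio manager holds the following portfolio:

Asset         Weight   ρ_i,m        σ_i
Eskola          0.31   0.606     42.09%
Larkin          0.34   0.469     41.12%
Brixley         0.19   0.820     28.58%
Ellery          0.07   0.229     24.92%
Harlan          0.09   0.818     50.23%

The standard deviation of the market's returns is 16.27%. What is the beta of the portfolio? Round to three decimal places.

β_Eskola = 0.606 × 42.09% / 16.27% = 1.5677
β_Larkin = 0.469 × 41.12% / 16.27% = 1.1853
β_Brixley = 0.820 × 28.58% / 16.27% = 1.4404
β_Ellery = 0.229 × 24.92% / 16.27% = 0.3507
β_Harlan = 0.818 × 50.23% / 16.27% = 2.5254
β_P = Σ w_i β_i = 0.31×1.5677 + 0.34×1.1853 + 0.19×1.4404 + 0.07×0.3507 + 0.09×2.5254 = 1.4145

1.415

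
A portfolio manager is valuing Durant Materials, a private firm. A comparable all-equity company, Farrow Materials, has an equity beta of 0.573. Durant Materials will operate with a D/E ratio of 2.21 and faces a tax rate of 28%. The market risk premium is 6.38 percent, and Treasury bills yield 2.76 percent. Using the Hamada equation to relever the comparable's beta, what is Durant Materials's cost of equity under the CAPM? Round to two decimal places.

β_L = β_U × [1 + (1 − t)(D/E)] = 0.573 × [1 + (1 − 0.28) × 2.21]
    = 0.573 × [1 + 0.72 × 2.21] = 0.573 × 2.5912 = 1.4848
E(R) = R_f + β_L × MRP = 2.76% + 1.4848 × 6.38% = 12.23%

12.23%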